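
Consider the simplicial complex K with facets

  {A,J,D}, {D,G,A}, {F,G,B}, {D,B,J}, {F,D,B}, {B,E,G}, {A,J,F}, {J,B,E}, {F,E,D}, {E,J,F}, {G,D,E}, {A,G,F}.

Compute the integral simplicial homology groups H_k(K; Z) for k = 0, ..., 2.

Fix the vertex order A < B < D < E < F < G < J and write every simplex with vertices in increasing order. Then dim K = 2 and the simplices of K are:

  0-simplices (7): A, B, D, E, F, G, J
  1-simplices (18): AD, AF, AG, AJ, BD, BE, BF, BG, BJ, DE, DF, DG, DJ, EF, EG, EJ, FG, FJ
  2-simplices (12): ADG, ADJ, AFG, AFJ, BDF, BDJ, BEG, BEJ, BFG, DEF, DEG, EFJ

so the chain groups are C_0 ≅ Z^7, C_1 ≅ Z^18, C_2 ≅ Z^12.

The boundary map ∂_1: C_1 → C_0 is given by ∂[p,q] = [q] − [p]. For instance
  ∂AG = G − A.
The 7×18 boundary matrix has rank 6 and Smith normal form diag(1,1,1,1,1,1).

∂_2: C_2 → C_1 sends each 2-simplex [p,q,r] to [q,r] − [p,r] + [p,q]. For instance
  ∂BFG = FG − BG + BF,
  ∂DEG = EG − DG + DE.
This gives a 18×12 integer matrix of rank 12; reducing to Smith normal form yields diagonal entries (1,1,1,1,1,1,1,1,1,1,1,2).

Reading off H_k = ker ∂_k / im ∂_{k+1}:

  H_0: rank C_0 − rank ∂_1 = 7 − 6 = 1, and the invariant factors of ∂_1 are all 1, so H_0 = Z.
  H_1: rank ker ∂_1 − rank ∂_2 = (18 − 6) − 12 = 0, and ∂_2 has invariant factor 2 > 1, so H_1 = Z/2.
  H_2: rank ker ∂_2 − rank ∂_3 = (12 − 12) − 0 = 0, and there is no ∂_3, so H_2 = 0.

As a check, the Euler characteristic is 7 − 18 + 12 = 1, which agrees with 1 − 0 + 0 = 1.

H_0 = Z,  H_1 = Z/2,  H_2 = 0.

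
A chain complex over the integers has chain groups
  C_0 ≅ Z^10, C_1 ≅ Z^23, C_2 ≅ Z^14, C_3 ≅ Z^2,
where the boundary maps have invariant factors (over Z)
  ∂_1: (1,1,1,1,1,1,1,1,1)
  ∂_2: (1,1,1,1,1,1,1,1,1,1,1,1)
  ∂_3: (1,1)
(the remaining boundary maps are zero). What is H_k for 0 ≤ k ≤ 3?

H_0 = Z,  H_1 = Z^2,  H_2 = 0,  H_3 = 0.

H_0: b_0 = 10 − 0 − 9 = 1; torsion from ∂_1 factors > 1: none. So H_0 = Z.
H_1: b_1 = 23 − 9 − 12 = 2; torsion from ∂_2 factors > 1: none. So H_1 = Z^2.
H_2: b_2 = 14 − 12 − 2 = 0; torsion from ∂_3 factors > 1: none. So H_2 = 0.
H_3: b_3 = 2 − 2 − 0 = 0; torsion from ∂_4 factors > 1: none. So H_3 = 0.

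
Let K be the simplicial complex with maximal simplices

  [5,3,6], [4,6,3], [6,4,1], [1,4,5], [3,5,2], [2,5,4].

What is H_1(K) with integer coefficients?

We work with the vertex ordering 1 < 2 < 3 < 4 < 5 < 6. The simplices of K, each written with vertices in increasing order, are:

  0-simplices (6): [1], [2], [3], [4], [5], [6]
  1-simplices (12): [1,4], [1,5], [1,6], [2,3], [2,4], [2,5], [3,4], [3,5], [3,6], [4,5], [4,6], [5,6]
  2-simplices (6): [1,4,5], [1,4,6], [2,3,5], [2,4,5], [3,4,6], [3,5,6]

so the chain groups are C_0 ≅ Z^6, C_1 ≅ Z^12, C_2 ≅ Z^6.

∂_1: C_1 → C_0 sends each edge [p,q] (with p < q) to q − p. For instance
  ∂[3,5] = [5] − [3].
The 6×12 boundary matrix has rank 5 and Smith normal form diag(1,1,1,1,1).

Boundary ∂_2: C_2 → C_1 maps a triangle to the signed sum of its edges. For instance
  ∂[1,4,6] = [4,6] − [1,6] + [1,4],
  ∂[1,4,5] = [4,5] − [1,5] + [1,4].
The 12×6 boundary matrix has rank 6 and Smith normal form diag(1,1,1,1,1,1).

From H_k ≅ ker(∂_k) / im(∂_{k+1}) we obtain:

  H_1: rank ker ∂_1 − rank ∂_2 = (12 − 5) − 6 = 1, and the invariant factors of ∂_2 are all 1, so H_1 = Z.

(K is a triangulation of the cylinder S^1 x I.)

H_1 ≅ Z.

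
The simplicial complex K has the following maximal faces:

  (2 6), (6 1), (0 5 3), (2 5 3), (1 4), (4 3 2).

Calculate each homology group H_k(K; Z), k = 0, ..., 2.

H_0 = Z,  H_1 = Z,  H_2 = 0.

Take the total order 0 < 1 < 2 < 3 < 4 < 5 < 6 on the vertex set. Then K (dimension 2) consists of the simplices:

  0-simplices (7): [0], [1], [2], [3], [4], [5], [6]
  1-simplices (10): [0,3], [0,5], [1,4], [1,6], [2,3], [2,4], [2,5], [2,6], [3,4], [3,5]
  2-simplices (3): [0,3,5], [2,3,4], [2,3,5]

Hence C_0 ≅ Z^7, C_1 ≅ Z^10, C_2 ≅ Z^3.

∂_1: C_1 → C_0 sends each edge [p,q] (with p < q) to q − p.
As a 7×10 matrix over Z this has rank 6, with invariant factors (1,1,1,1,1,1).

∂_2: C_2 → C_1 sends each 2-simplex [p,q,r] to [q,r] − [p,r] + [p,q]. For instance
  ∂[2,3,5] = [3,5] − [2,5] + [2,3],
  ∂[0,3,5] = [3,5] − [0,5] + [0,3].
The 10×3 boundary matrix has rank 3 and Smith normal form diag(1,1,1).

Now H_k = ker ∂_k / im ∂_{k+1}, so:

  H_0: rank C_0 − rank ∂_1 = 7 − 6 = 1, and the invariant factors of ∂_1 are all 1, so H_0 ≅ Z.
  H_1: rank ker ∂_1 − rank ∂_2 = (10 − 6) − 3 = 1, and the invariant factors of ∂_2 are all 1, so H_1 ≅ Z.
  H_2: rank ker ∂_2 − rank ∂_3 = (3 − 3) − 0 = 0, and there is no ∂_3, so H_2 ≅ 0.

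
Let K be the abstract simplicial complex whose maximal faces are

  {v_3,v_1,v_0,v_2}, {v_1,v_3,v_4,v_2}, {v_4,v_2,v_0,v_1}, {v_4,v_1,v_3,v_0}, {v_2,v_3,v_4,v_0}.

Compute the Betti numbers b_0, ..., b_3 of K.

We work with the vertex ordering v_0 < v_1 < v_2 < v_3 < v_4. The simplices of K, each written with vertices in increasing order, are:

  0-simplices (5): [v_0], [v_1], [v_2], [v_3], [v_4]
  1-simplices (10): [v_0,v_1], [v_0,v_2], [v_0,v_3], [v_0,v_4], [v_1,v_2], [v_1,v_3], [v_1,v_4], [v_2,v_3], [v_2,v_4], [v_3,v_4]
  2-simplices (10): [v_0,v_1,v_2], [v_0,v_1,v_3], [v_0,v_1,v_4], [v_0,v_2,v_3], [v_0,v_2,v_4], [v_0,v_3,v_4], [v_1,v_2,v_3], [v_1,v_2,v_4], [v_1,v_3,v_4], [v_2,v_3,v_4]
  3-simplices (5): [v_0,v_1,v_2,v_3], [v_0,v_1,v_2,v_4], [v_0,v_1,v_3,v_4], [v_0,v_2,v_3,v_4], [v_1,v_2,v_3,v_4]

giving chain groups C_0 ≅ Z^5, C_1 ≅ Z^10, C_2 ≅ Z^10, C_3 ≅ Z^5.

∂_1: C_1 → C_0 is given by ∂[p,q] = [q] − [p]. For instance
  ∂[v_2,v_4] = [v_4] − [v_2].
The 5×10 boundary matrix has rank 4 and Smith normal form diag(1,1,1,1).

Boundary ∂_2: C_2 → C_1 maps a triangle to the signed sum of its edges. For instance
  ∂[v_0,v_2,v_4] = [v_2,v_4] − [v_0,v_4] + [v_0,v_2],
  ∂[v_1,v_2,v_4] = [v_2,v_4] − [v_1,v_4] + [v_1,v_2].
The resulting 10×10 matrix has rank 6, and its Smith normal form has invariant factors (1,1,1,1,1,1).

Boundary ∂_3: C_3 → C_2 sends each 3-simplex σ to the alternating sum Σ_i (−1)^i (σ with its i-th vertex removed). For instance
  ∂[v_0,v_1,v_2,v_3] = [v_1,v_2,v_3] − [v_0,v_2,v_3] + [v_0,v_1,v_3] − [v_0,v_1,v_2],
  ∂[v_1,v_2,v_3,v_4] = [v_2,v_3,v_4] − [v_1,v_3,v_4] + [v_1,v_2,v_4] − [v_1,v_2,v_3].
The resulting 10×5 matrix has rank 4, and its Smith normal form has invariant factors (1,1,1,1).

Now H_k = ker ∂_k / im ∂_{k+1}, so:

  H_0: rank C_0 − rank ∂_1 = 5 − 4 = 1, and the invariant factors of ∂_1 are all 1, so H_0 = Z.
  H_1: rank ker ∂_1 − rank ∂_2 = (10 − 4) − 6 = 0, and the invariant factors of ∂_2 are all 1, so H_1 = 0.
  H_2: rank ker ∂_2 − rank ∂_3 = (10 − 6) − 4 = 0, and the invariant factors of ∂_3 are all 1, so H_2 = 0.
  H_3: rank ker ∂_3 − rank ∂_4 = (5 − 4) − 0 = 1, and there is no ∂_4, so H_3 = Z.

As a check, the Euler characteristic is 5 − 10 + 10 − 5 = 0, which agrees with 1 − 0 + 0 − 1 = 0.

Hence the Betti numbers are b_0 = 1, b_1 = 0, b_2 = 0, b_3 = 1.

b_0 = 1, b_1 = 0, b_2 = 0, b_3 = 1.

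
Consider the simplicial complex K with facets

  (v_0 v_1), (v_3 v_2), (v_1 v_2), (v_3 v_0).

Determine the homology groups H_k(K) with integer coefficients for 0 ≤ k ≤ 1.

H_0 ≅ Z,  H_1 ≅ Z.

Fix the vertex order v_0 < v_1 < v_2 < v_3 and write every simplex with vertices in increasing order. Then dim K = 1 and the simplices of K are:

  0-simplices (4): [v_0], [v_1], [v_2], [v_3]
  1-simplices (4): [v_0,v_1], [v_0,v_3], [v_1,v_2], [v_2,v_3]

Hence C_0 ≅ Z^4, C_1 ≅ Z^4.

∂_1: C_1 → C_0 maps an edge to its endpoints' difference, ∂[p,q] = q − p.
As a 4×4 matrix over Z this has rank 3, with invariant factors (1,1,1).

From H_k ≅ ker(∂_k) / im(∂_{k+1}) we obtain:

  H_0: rank C_0 − rank ∂_1 = 4 − 3 = 1, and the invariant factors of ∂_1 are all 1, so H_0 = Z.
  H_1: rank ker ∂_1 − rank ∂_2 = (4 − 3) − 0 = 1, and there is no ∂_2, so H_1 = Z.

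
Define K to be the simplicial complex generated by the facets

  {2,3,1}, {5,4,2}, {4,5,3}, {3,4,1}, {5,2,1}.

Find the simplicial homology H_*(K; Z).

H_0 = Z,  H_1 = Z,  H_2 = 0.

Fix the vertex order 1 < 2 < 3 < 4 < 5 and write every simplex with vertices in increasing order. Then dim K = 2 and the simplices of K are:

  0-simplices (5): [1], [2], [3], [4], [5]
  1-simplices (10): [1,2], [1,3], [1,4], [1,5], [2,3], [2,4], [2,5], [3,4], [3,5], [4,5]
  2-simplices (5): [1,2,3], [1,2,5], [1,3,4], [2,4,5], [3,4,5]

so the chain groups are C_0 ≅ Z^5, C_1 ≅ Z^10, C_2 ≅ Z^5.

The boundary map ∂_1: C_1 → C_0 sends each edge [p,q] (with p < q) to q − p.
The 5×10 boundary matrix has rank 4 and Smith normal form diag(1,1,1,1).

∂_2: C_2 → C_1 sends each 2-simplex [p,q,r] to [q,r] − [p,r] + [p,q]. For instance
  ∂[3,4,5] = [4,5] − [3,5] + [3,4],
  ∂[1,2,5] = [2,5] − [1,5] + [1,2].
The 10×5 boundary matrix has rank 5 and Smith normal form diag(1,1,1,1,1).

Reading off H_k = ker ∂_k / im ∂_{k+1}:

  H_0: rank C_0 − rank ∂_1 = 5 − 4 = 1, and the invariant factors of ∂_1 are all 1, so H_0 ≅ Z.
  H_1: rank ker ∂_1 − rank ∂_2 = (10 − 4) − 5 = 1, and the invariant factors of ∂_2 are all 1, so H_1 ≅ Z.
  H_2: rank ker ∂_2 − rank ∂_3 = (5 − 5) − 0 = 0, and there is no ∂_3, so H_2 ≅ 0.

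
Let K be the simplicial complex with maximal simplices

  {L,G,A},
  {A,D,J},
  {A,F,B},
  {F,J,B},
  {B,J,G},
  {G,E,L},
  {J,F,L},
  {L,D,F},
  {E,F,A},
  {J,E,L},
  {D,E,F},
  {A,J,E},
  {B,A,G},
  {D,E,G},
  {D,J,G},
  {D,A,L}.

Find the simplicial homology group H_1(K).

H_1 = Z^2.

Order the vertices as A < B < D < E < F < G < J < L. Listing each simplex with vertices in this order, K has dimension 2 with simplices:

  0-simplices (8): A, B, D, E, F, G, J, L
  1-simplices (24): AB, AD, AE, AF, AG, AJ, AL, BF, BG, BJ, DE, DF, DG, DJ, DL, EF, EG, EJ, EL, FJ, FL, GJ, GL, JL
  2-simplices (16): ABF, ABG, ADJ, ADL, AEF, AEJ, AGL, BFJ, BGJ, DEF, DEG, DFL, DGJ, EGL, EJL, FJL

so the chain groups are C_0 ≅ Z^8, C_1 ≅ Z^24, C_2 ≅ Z^16.

∂_1: C_1 → C_0 sends each edge [p,q] (with p < q) to q − p.
The 8×24 boundary matrix has rank 7 and Smith normal form diag(1,1,1,1,1,1,1).

∂_2: C_2 → C_1 sends each 2-simplex [p,q,r] to [q,r] − [p,r] + [p,q]. For instance
  ∂AEF = EF − AF + AE,
  ∂AEJ = EJ − AJ + AE.
This gives a 24×16 integer matrix of rank 15; reducing to Smith normal form yields diagonal entries (1,1,1,1,1,1,1,1,1,1,1,1,1,1,1).

Reading off H_k = ker ∂_k / im ∂_{k+1}:

  H_1: rank ker ∂_1 − rank ∂_2 = (24 − 7) − 15 = 2, and the invariant factors of ∂_2 are all 1, so H_1 = Z^2.

(K is a triangulation of the torus T^2.)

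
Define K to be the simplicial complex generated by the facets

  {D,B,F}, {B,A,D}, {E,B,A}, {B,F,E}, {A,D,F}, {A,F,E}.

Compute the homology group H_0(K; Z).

We work with the vertex ordering A < B < D < E < F. The simplices of K, each written with vertices in increasing order, are:

  0-simplices (5): A, B, D, E, F
  1-simplices (9): AB, AD, AE, AF, BD, BE, BF, DF, EF
  2-simplices (6): ABD, ABE, ADF, AEF, BDF, BEF

so the chain groups are C_0 ≅ Z^5, C_1 ≅ Z^9, C_2 ≅ Z^6.

The boundary map ∂_1: C_1 → C_0 sends each edge [p,q] (with p < q) to q − p.
The 5×9 boundary matrix has rank 4 and Smith normal form diag(1,1,1,1).

The boundary map ∂_2: C_2 → C_1 maps a triangle to the signed sum of its edges. For instance
  ∂ABE = BE − AE + AB,
  ∂ABD = BD − AD + AB.
The resulting 9×6 matrix has rank 5, and its Smith normal form has invariant factors (1,1,1,1,1).

From H_k ≅ ker(∂_k) / im(∂_{k+1}) we obtain:

  H_0: rank C_0 − rank ∂_1 = 5 − 4 = 1, and the invariant factors of ∂_1 are all 1, so H_0 = Z.

H_0 = Z.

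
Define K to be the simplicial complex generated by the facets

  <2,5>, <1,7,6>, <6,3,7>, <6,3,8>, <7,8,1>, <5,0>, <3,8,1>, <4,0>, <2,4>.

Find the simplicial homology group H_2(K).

Order the vertices as 0 < 1 < 2 < 3 < 4 < 5 < 6 < 7 < 8. Listing each simplex with vertices in this order, K has dimension 2 with simplices:

  0-simplices (9): [0], [1], [2], [3], [4], [5], [6], [7], [8]
  1-simplices (14): [0,4], [0,5], [1,3], [1,6], [1,7], [1,8], [2,4], [2,5], [3,6], [3,7], [3,8], [6,7], [6,8], [7,8]
  2-simplices (5): [1,3,8], [1,6,7], [1,7,8], [3,6,7], [3,6,8]

giving chain groups C_0 ≅ Z^9, C_1 ≅ Z^14, C_2 ≅ Z^5.

Boundary ∂_1: C_1 → C_0 sends each edge [p,q] (with p < q) to q − p. For instance
  ∂[2,4] = [4] − [2].
The resulting 9×14 matrix has rank 7, and its Smith normal form has invariant factors (1,1,1,1,1,1,1).

∂_2: C_2 → C_1 maps a triangle to the signed sum of its edges. For instance
  ∂[1,7,8] = [7,8] − [1,8] + [1,7],
  ∂[1,6,7] = [6,7] − [1,7] + [1,6].
As a 14×5 matrix over Z this has rank 5, with invariant factors (1,1,1,1,1).

Reading off H_k = ker ∂_k / im ∂_{k+1}:

  H_2: rank ker ∂_2 − rank ∂_3 = (5 − 5) − 0 = 0, and there is no ∂_3, so H_2 = 0.

H_2 ≅ 0.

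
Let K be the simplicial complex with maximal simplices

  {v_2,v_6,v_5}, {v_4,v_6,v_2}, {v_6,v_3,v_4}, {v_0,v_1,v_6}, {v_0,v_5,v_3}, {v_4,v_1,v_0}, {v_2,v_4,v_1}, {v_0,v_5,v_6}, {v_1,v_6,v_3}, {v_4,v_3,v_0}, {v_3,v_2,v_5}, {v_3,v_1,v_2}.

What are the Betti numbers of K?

Order the vertices as v_0 < v_1 < v_2 < v_3 < v_4 < v_5 < v_6. Listing each simplex with vertices in this order, K has dimension 2 with simplices:

  0-simplices (7): [v_0], [v_1], [v_2], [v_3], [v_4], [v_5], [v_6]
  1-simplices (18): (18 of them)
  2-simplices (12): (12 of them)

so the chain groups are C_0 ≅ Z^7, C_1 ≅ Z^18, C_2 ≅ Z^12.

The boundary map ∂_1: C_1 → C_0 sends each edge [p,q] (with p < q) to q − p.
This gives a 7×18 integer matrix of rank 6; reducing to Smith normal form yields diagonal entries (1,1,1,1,1,1).

Boundary ∂_2: C_2 → C_1 acts by ∂[p,q,r] = [q,r] − [p,r] + [p,q]. For instance
  ∂[v_0,v_1,v_6] = [v_1,v_6] − [v_0,v_6] + [v_0,v_1],
  ∂[v_1,v_2,v_3] = [v_2,v_3] − [v_1,v_3] + [v_1,v_2].
The resulting 18×12 matrix has rank 12, and its Smith normal form has invariant factors (1,1,1,1,1,1,1,1,1,1,1,2).

Reading off H_k = ker ∂_k / im ∂_{k+1}:

  H_0: rank C_0 − rank ∂_1 = 7 − 6 = 1, and the invariant factors of ∂_1 are all 1, so H_0 ≅ Z.
  H_1: rank ker ∂_1 − rank ∂_2 = (18 − 6) − 12 = 0, and ∂_2 has invariant factor 2 > 1, so H_1 ≅ Z_2.
  H_2: rank ker ∂_2 − rank ∂_3 = (12 − 12) − 0 = 0, and there is no ∂_3, so H_2 ≅ 0.

Hence the Betti numbers are b_0 = 1, b_1 = 0, b_2 = 0.

b_0 = 1, b_1 = 0, b_2 = 0.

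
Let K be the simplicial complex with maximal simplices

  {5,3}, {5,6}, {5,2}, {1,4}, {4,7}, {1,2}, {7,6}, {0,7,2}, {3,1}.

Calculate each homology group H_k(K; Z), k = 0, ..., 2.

H_0 ≅ Z,  H_1 ≅ Z^3,  H_2 = 0.

Order the vertices as 0 < 1 < 2 < 3 < 4 < 5 < 6 < 7. Listing each simplex with vertices in this order, K has dimension 2 with simplices:

  0-simplices (8): [0], [1], [2], [3], [4], [5], [6], [7]
  1-simplices (11): [0,2], [0,7], [1,2], [1,3], [1,4], [2,5], [2,7], [3,5], [4,7], [5,6], [6,7]
  2-simplices (1): [0,2,7]

so the chain groups are C_0 ≅ Z^8, C_1 ≅ Z^11, C_2 ≅ Z^1.

The boundary map ∂_1: C_1 → C_0 maps an edge to its endpoints' difference, ∂[p,q] = q − p.
As a 8×11 matrix over Z this has rank 7, with invariant factors (1,1,1,1,1,1,1).

∂_2: C_2 → C_1 maps a triangle to the signed sum of its edges. For instance
  ∂[0,2,7] = [2,7] − [0,7] + [0,2].
The resulting 11×1 matrix has rank 1, and its Smith normal form has invariant factors (1).

Computing H_k = (kernel of ∂_k) / (image of ∂_{k+1}):

  H_0: rank C_0 − rank ∂_1 = 8 − 7 = 1, and the invariant factors of ∂_1 are all 1, so H_0 = Z.
  H_1: rank ker ∂_1 − rank ∂_2 = (11 − 7) − 1 = 3, and the invariant factors of ∂_2 are all 1, so H_1 = Z^3.
  H_2: rank ker ∂_2 − rank ∂_3 = (1 − 1) − 0 = 0, and there is no ∂_3, so H_2 = 0.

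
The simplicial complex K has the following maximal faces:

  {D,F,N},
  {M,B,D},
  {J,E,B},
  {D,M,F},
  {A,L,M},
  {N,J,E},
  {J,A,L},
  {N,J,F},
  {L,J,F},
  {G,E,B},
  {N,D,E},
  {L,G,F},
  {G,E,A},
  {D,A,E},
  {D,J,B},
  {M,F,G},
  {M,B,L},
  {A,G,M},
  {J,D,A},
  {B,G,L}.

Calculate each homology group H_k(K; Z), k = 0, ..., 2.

H_0 = Z,  H_1 = Z ⊕ Z/2Z,  H_2 = 0.

Order the vertices as A < B < D < E < F < G < J < L < M < N. Listing each simplex with vertices in this order, K has dimension 2 with simplices:

  0-simplices (10): A, B, D, E, F, G, J, L, M, N
  1-simplices (30): AD, AE, AG, AJ, AL, AM, BD, BE, BG, BJ, BL, BM, DE, DF, DJ, DM, DN, EG, EJ, EN, FG, FJ, FL, FM, FN, GL, GM, JL, JN, LM
  2-simplices (20): ADE, ADJ, AEG, AGM, AJL, ALM, BDJ, BDM, BEG, BEJ, BGL, BLM, DEN, DFM, DFN, EJN, FGL, FGM, FJL, FJN

so the chain groups are C_0 ≅ Z^10, C_1 ≅ Z^30, C_2 ≅ Z^20.

∂_1: C_1 → C_0 is given by ∂[p,q] = [q] − [p]. For instance
  ∂FL = L − F.
The 10×30 boundary matrix has rank 9 and Smith normal form diag(1,1,1,1,1,1,1,1,1).

The boundary map ∂_2: C_2 → C_1 sends each 2-simplex [p,q,r] to [q,r] − [p,r] + [p,q]. For instance
  ∂FGL = GL − FL + FG,
  ∂DFN = FN − DN + DF.
As a 30×20 matrix over Z this has rank 20, with invariant factors (1,1,1,1,1,1,1,1,1,1,1,1,1,1,1,1,1,1,1,2).

Now H_k = ker ∂_k / im ∂_{k+1}, so:

  H_0: rank C_0 − rank ∂_1 = 10 − 9 = 1, and the invariant factors of ∂_1 are all 1, so H_0 ≅ Z.
  H_1: rank ker ∂_1 − rank ∂_2 = (30 − 9) − 20 = 1, and ∂_2 has invariant factor 2 > 1, so H_1 ≅ Z ⊕ Z/2Z.
  H_2: rank ker ∂_2 − rank ∂_3 = (20 − 20) − 0 = 0, and there is no ∂_3, so H_2 ≅ 0.

As a check, the Euler characteristic is 10 − 30 + 20 = 0, which agrees with 1 − 1 + 0 = 0.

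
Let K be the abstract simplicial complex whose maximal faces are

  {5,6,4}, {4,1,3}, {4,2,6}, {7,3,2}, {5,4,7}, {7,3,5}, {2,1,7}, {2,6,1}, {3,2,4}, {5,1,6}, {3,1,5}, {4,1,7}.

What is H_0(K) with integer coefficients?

H_0 = Z.

Order the vertices as 1 < 2 < 3 < 4 < 5 < 6 < 7. Listing each simplex with vertices in this order, K has dimension 2 with simplices:

  0-simplices (7): [1], [2], [3], [4], [5], [6], [7]
  1-simplices (18): [1,2], [1,3], [1,4], [1,5], [1,6], [1,7], [2,3], [2,4], [2,6], [2,7], [3,4], [3,5], [3,7], [4,5], [4,6], [4,7], [5,6], [5,7]
  2-simplices (12): [1,2,6], [1,2,7], [1,3,4], [1,3,5], [1,4,7], [1,5,6], [2,3,4], [2,3,7], [2,4,6], [3,5,7], [4,5,6], [4,5,7]

Hence C_0 ≅ Z^7, C_1 ≅ Z^18, C_2 ≅ Z^12.

The boundary map ∂_1: C_1 → C_0 is given by ∂[p,q] = [q] − [p]. For instance
  ∂[5,7] = [7] − [5].
This gives a 7×18 integer matrix of rank 6; reducing to Smith normal form yields diagonal entries (1,1,1,1,1,1).

∂_2: C_2 → C_1 maps a triangle to the signed sum of its edges. For instance
  ∂[1,2,6] = [2,6] − [1,6] + [1,2],
  ∂[1,3,4] = [3,4] − [1,4] + [1,3].
The 18×12 boundary matrix has rank 12 and Smith normal form diag(1,1,1,1,1,1,1,1,1,1,1,2).

From H_k ≅ ker(∂_k) / im(∂_{k+1}) we obtain:

  H_0: rank C_0 − rank ∂_1 = 7 − 6 = 1, and the invariant factors of ∂_1 are all 1, so H_0 ≅ Z.

(K is a triangulation of the real projective plane RP^2.)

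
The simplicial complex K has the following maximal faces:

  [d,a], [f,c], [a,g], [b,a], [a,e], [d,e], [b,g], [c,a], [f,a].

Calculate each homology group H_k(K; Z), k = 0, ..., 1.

H_0 = Z,  H_1 = Z^3.

K has 7 vertices, 9 edges.
rank ∂_0 = 0, rank ∂_1 = 6 ⇒ b_0 = 7 − 0 − 6 = 1; all invariant factors of ∂_1 are 1 so no torsion. So H_0 ≅ Z.
rank ∂_1 = 6, rank ∂_2 = 0 ⇒ b_1 = 9 − 6 − 0 = 3. So H_1 ≅ Z^3.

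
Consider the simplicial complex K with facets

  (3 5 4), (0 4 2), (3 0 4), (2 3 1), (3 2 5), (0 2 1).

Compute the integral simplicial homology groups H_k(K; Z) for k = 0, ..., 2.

H_0 ≅ Z,  H_1 ≅ Z,  H_2 = 0.

Take the total order 0 < 1 < 2 < 3 < 4 < 5 on the vertex set. Then K (dimension 2) consists of the simplices:

  0-simplices (6): [0], [1], [2], [3], [4], [5]
  1-simplices (12): [0,1], [0,2], [0,3], [0,4], [1,2], [1,3], [2,3], [2,4], [2,5], [3,4], [3,5], [4,5]
  2-simplices (6): [0,1,2], [0,2,4], [0,3,4], [1,2,3], [2,3,5], [3,4,5]

giving chain groups C_0 ≅ Z^6, C_1 ≅ Z^12, C_2 ≅ Z^6.

Boundary ∂_1: C_1 → C_0 is given by ∂[p,q] = [q] − [p].
This gives a 6×12 integer matrix of rank 5; reducing to Smith normal form yields diagonal entries (1,1,1,1,1).

Boundary ∂_2: C_2 → C_1 maps a triangle to the signed sum of its edges. For instance
  ∂[1,2,3] = [2,3] − [1,3] + [1,2],
  ∂[3,4,5] = [4,5] − [3,5] + [3,4].
The 12×6 boundary matrix has rank 6 and Smith normal form diag(1,1,1,1,1,1).

Reading off H_k = ker ∂_k / im ∂_{k+1}:

  H_0: rank C_0 − rank ∂_1 = 6 − 5 = 1, and the invariant factors of ∂_1 are all 1, so H_0 = Z.
  H_1: rank ker ∂_1 − rank ∂_2 = (12 − 5) − 6 = 1, and the invariant factors of ∂_2 are all 1, so H_1 = Z.
  H_2: rank ker ∂_2 − rank ∂_3 = (6 − 6) − 0 = 0, and there is no ∂_3, so H_2 = 0.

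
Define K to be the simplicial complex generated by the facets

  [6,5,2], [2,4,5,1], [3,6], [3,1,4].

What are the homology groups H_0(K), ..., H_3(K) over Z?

Fix the vertex order 1 < 2 < 3 < 4 < 5 < 6 and write every simplex with vertices in increasing order. Then dim K = 3 and the simplices of K are:

  0-simplices (6): [1], [2], [3], [4], [5], [6]
  1-simplices (11): [1,2], [1,3], [1,4], [1,5], [2,4], [2,5], [2,6], [3,4], [3,6], [4,5], [5,6]
  2-simplices (6): [1,2,4], [1,2,5], [1,3,4], [1,4,5], [2,4,5], [2,5,6]
  3-simplices (1): [1,2,4,5]

Hence C_0 ≅ Z^6, C_1 ≅ Z^11, C_2 ≅ Z^6, C_3 ≅ Z^1.

∂_1: C_1 → C_0 maps an edge to its endpoints' difference, ∂[p,q] = q − p.
The resulting 6×11 matrix has rank 5, and its Smith normal form has invariant factors (1,1,1,1,1).

Boundary ∂_2: C_2 → C_1 maps a triangle to the signed sum of its edges. For instance
  ∂[1,2,4] = [2,4] − [1,4] + [1,2],
  ∂[2,4,5] = [4,5] − [2,5] + [2,4].
This gives a 11×6 integer matrix of rank 5; reducing to Smith normal form yields diagonal entries (1,1,1,1,1).

Boundary ∂_3: C_3 → C_2 sends each 3-simplex σ to the alternating sum Σ_i (−1)^i (σ with its i-th vertex removed). For instance
  ∂[1,2,4,5] = [2,4,5] − [1,4,5] + [1,2,5] − [1,2,4].
The resulting 6×1 matrix has rank 1, and its Smith normal form has invariant factors (1).

Computing H_k = (kernel of ∂_k) / (image of ∂_{k+1}):

  H_0: rank C_0 − rank ∂_1 = 6 − 5 = 1, and the invariant factors of ∂_1 are all 1, so H_0 = Z.
  H_1: rank ker ∂_1 − rank ∂_2 = (11 − 5) − 5 = 1, and the invariant factors of ∂_2 are all 1, so H_1 = Z.
  H_2: rank ker ∂_2 − rank ∂_3 = (6 − 5) − 1 = 0, and the invariant factors of ∂_3 are all 1, so H_2 = 0.
  H_3: rank ker ∂_3 − rank ∂_4 = (1 − 1) − 0 = 0, and there is no ∂_4, so H_3 = 0.

H_0 = Z,  H_1 = Z,  H_2 = 0,  H_3 = 0.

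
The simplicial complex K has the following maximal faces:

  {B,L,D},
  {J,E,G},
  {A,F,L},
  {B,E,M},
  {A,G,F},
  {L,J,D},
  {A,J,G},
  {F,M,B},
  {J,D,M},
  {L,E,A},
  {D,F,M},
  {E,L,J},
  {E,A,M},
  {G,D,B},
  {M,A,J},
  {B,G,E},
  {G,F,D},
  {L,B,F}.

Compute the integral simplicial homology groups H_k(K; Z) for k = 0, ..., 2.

Order the vertices as A < B < D < E < F < G < J < L < M. Listing each simplex with vertices in this order, K has dimension 2 with simplices:

  0-simplices (9): A, B, D, E, F, G, J, L, M
  1-simplices (27): AE, AF, AG, AJ, AL, AM, BD, BE, BF, BG, BL, BM, DF, DG, DJ, DL, DM, EG, EJ, EL, EM, FG, FL, FM, GJ, JL, JM
  2-simplices (18): AEL, AEM, AFG, AFL, AGJ, AJM, BDG, BDL, BEG, BEM, BFL, BFM, DFG, DFM, DJL, DJM, EGJ, EJL

so the chain groups are C_0 ≅ Z^9, C_1 ≅ Z^27, C_2 ≅ Z^18.

∂_1: C_1 → C_0 sends each edge [p,q] (with p < q) to q − p.
This gives a 9×27 integer matrix of rank 8; reducing to Smith normal form yields diagonal entries (1,1,1,1,1,1,1,1).

∂_2: C_2 → C_1 maps a triangle to the signed sum of its edges. For instance
  ∂AEL = EL − AL + AE,
  ∂AEM = EM − AM + AE.
The resulting 27×18 matrix has rank 18, and its Smith normal form has invariant factors (1,1,1,1,1,1,1,1,1,1,1,1,1,1,1,1,1,2).

Computing H_k = (kernel of ∂_k) / (image of ∂_{k+1}):

  H_0: rank C_0 − rank ∂_1 = 9 − 8 = 1, and the invariant factors of ∂_1 are all 1, so H_0 ≅ Z.
  H_1: rank ker ∂_1 − rank ∂_2 = (27 − 8) − 18 = 1, and ∂_2 has invariant factor 2 > 1, so H_1 ≅ Z ⊕ Z/2.
  H_2: rank ker ∂_2 − rank ∂_3 = (18 − 18) − 0 = 0, and there is no ∂_3, so H_2 ≅ 0.

As a check, the Euler characteristic is 9 − 27 + 18 = 0, which agrees with 1 − 1 + 0 = 0.

H_0 ≅ Z,  H_1 ≅ Z ⊕ Z/2,  H_2 = 0.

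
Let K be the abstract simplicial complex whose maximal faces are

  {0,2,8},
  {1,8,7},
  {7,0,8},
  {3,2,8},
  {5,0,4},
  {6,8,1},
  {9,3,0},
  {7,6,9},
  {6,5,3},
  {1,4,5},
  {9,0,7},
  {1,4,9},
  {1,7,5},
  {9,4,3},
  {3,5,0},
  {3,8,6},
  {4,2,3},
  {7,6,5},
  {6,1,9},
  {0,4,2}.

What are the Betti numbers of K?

Order the vertices as 0 < 1 < 2 < 3 < 4 < 5 < 6 < 7 < 8 < 9. Listing each simplex with vertices in this order, K has dimension 2 with simplices:

  0-simplices (10): [0], [1], [2], [3], [4], [5], [6], [7], [8], [9]
  1-simplices (30): (30 of them)
  2-simplices (20): (20 of them)

so the chain groups are C_0 ≅ Z^10, C_1 ≅ Z^30, C_2 ≅ Z^20.

∂_1: C_1 → C_0 maps an edge to its endpoints' difference, ∂[p,q] = q − p.
The resulting 10×30 matrix has rank 9, and its Smith normal form has invariant factors (1,1,1,1,1,1,1,1,1).

Boundary ∂_2: C_2 → C_1 maps a triangle to the signed sum of its edges. For instance
  ∂[3,6,8] = [6,8] − [3,8] + [3,6],
  ∂[1,4,9] = [4,9] − [1,9] + [1,4].
The resulting 30×20 matrix has rank 20, and its Smith normal form has invariant factors (1,1,1,1,1,1,1,1,1,1,1,1,1,1,1,1,1,1,1,2).

Now H_k = ker ∂_k / im ∂_{k+1}, so:

  H_0: rank C_0 − rank ∂_1 = 10 − 9 = 1, and the invariant factors of ∂_1 are all 1, so H_0 = Z.
  H_1: rank ker ∂_1 − rank ∂_2 = (30 − 9) − 20 = 1, and ∂_2 has invariant factor 2 > 1, so H_1 = Z ⊕ Z/2.
  H_2: rank ker ∂_2 − rank ∂_3 = (20 − 20) − 0 = 0, and there is no ∂_3, so H_2 = 0.

Hence the Betti numbers are b_0 = 1, b_1 = 1, b_2 = 0.

b_0 = 1, b_1 = 1, b_2 = 0.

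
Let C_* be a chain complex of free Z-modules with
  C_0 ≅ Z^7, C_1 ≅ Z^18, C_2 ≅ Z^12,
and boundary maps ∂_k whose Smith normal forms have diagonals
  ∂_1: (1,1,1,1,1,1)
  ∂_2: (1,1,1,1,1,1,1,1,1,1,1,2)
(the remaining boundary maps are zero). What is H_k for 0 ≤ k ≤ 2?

H_0: b_0 = 7 − 0 − 6 = 1; torsion from ∂_1 factors > 1: none. So H_0 = Z.
H_1: b_1 = 18 − 6 − 12 = 0; torsion from ∂_2 factors > 1: [2]. So H_1 = Z_2.
H_2: b_2 = 12 − 12 − 0 = 0; torsion from ∂_3 factors > 1: none. So H_2 = 0.

H_0 = Z,  H_1 = Z_2,  H_2 = 0.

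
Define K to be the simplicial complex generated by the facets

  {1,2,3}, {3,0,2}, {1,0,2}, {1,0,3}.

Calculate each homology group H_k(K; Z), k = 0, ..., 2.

H_0 ≅ Z,  H_1 = 0,  H_2 ≅ Z.

Order the vertices as 0 < 1 < 2 < 3. Listing each simplex with vertices in this order, K has dimension 2 with simplices:

  0-simplices (4): [0], [1], [2], [3]
  1-simplices (6): [0,1], [0,2], [0,3], [1,2], [1,3], [2,3]
  2-simplices (4): [0,1,2], [0,1,3], [0,2,3], [1,2,3]

so the chain groups are C_0 ≅ Z^4, C_1 ≅ Z^6, C_2 ≅ Z^4.

The boundary map ∂_1: C_1 → C_0 sends each edge [p,q] (with p < q) to q − p. For instance
  ∂[1,2] = [2] − [1].
The 4×6 boundary matrix has rank 3 and Smith normal form diag(1,1,1).

The boundary map ∂_2: C_2 → C_1 acts by ∂[p,q,r] = [q,r] − [p,r] + [p,q]. For instance
  ∂[1,2,3] = [2,3] − [1,3] + [1,2],
  ∂[0,1,2] = [1,2] − [0,2] + [0,1].
This gives a 6×4 integer matrix of rank 3; reducing to Smith normal form yields diagonal entries (1,1,1).

Computing H_k = (kernel of ∂_k) / (image of ∂_{k+1}):

  H_0: rank C_0 − rank ∂_1 = 4 − 3 = 1, and the invariant factors of ∂_1 are all 1, so H_0 ≅ Z.
  H_1: rank ker ∂_1 − rank ∂_2 = (6 − 3) − 3 = 0, and the invariant factors of ∂_2 are all 1, so H_1 ≅ 0.
  H_2: rank ker ∂_2 − rank ∂_3 = (4 − 3) − 0 = 1, and there is no ∂_3, so H_2 ≅ Z.

As a check, the Euler characteristic is 4 − 6 + 4 = 2, which agrees with 1 − 0 + 1 = 2.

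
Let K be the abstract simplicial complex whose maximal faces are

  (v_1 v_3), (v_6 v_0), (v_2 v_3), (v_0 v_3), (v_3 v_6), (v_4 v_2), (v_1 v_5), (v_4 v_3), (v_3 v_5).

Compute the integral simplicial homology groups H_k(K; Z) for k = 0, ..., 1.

H_0 = Z,  H_1 = Z^3.

We work with the vertex ordering v_0 < v_1 < v_2 < v_3 < v_4 < v_5 < v_6. The simplices of K, each written with vertices in increasing order, are:

  0-simplices (7): [v_0], [v_1], [v_2], [v_3], [v_4], [v_5], [v_6]
  1-simplices (9): [v_0,v_3], [v_0,v_6], [v_1,v_3], [v_1,v_5], [v_2,v_3], [v_2,v_4], [v_3,v_4], [v_3,v_5], [v_3,v_6]

giving chain groups C_0 ≅ Z^7, C_1 ≅ Z^9.

∂_1: C_1 → C_0 sends each edge [p,q] (with p < q) to q − p. For instance
  ∂[v_0,v_3] = [v_3] − [v_0].
This gives a 7×9 integer matrix of rank 6; reducing to Smith normal form yields diagonal entries (1,1,1,1,1,1).

Now H_k = ker ∂_k / im ∂_{k+1}, so:

  H_0: rank C_0 − rank ∂_1 = 7 − 6 = 1, and the invariant factors of ∂_1 are all 1, so H_0 ≅ Z.
  H_1: rank ker ∂_1 − rank ∂_2 = (9 − 6) − 0 = 3, and there is no ∂_2, so H_1 ≅ Z^3.

As a check, the Euler characteristic is 7 − 9 = -2, which agrees with 1 − 3 = -2.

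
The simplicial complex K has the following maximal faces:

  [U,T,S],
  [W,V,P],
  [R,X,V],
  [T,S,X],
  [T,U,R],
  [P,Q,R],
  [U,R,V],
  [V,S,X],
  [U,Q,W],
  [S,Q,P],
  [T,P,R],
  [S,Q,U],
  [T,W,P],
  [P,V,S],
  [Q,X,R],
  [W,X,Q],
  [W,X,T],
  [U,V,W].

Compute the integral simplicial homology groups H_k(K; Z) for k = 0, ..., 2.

We work with the vertex ordering P < Q < R < S < T < U < V < W < X. The simplices of K, each written with vertices in increasing order, are:

  0-simplices (9): P, Q, R, S, T, U, V, W, X
  1-simplices (27): PQ, PR, PS, PT, PV, PW, QR, QS, QU, QW, QX, RT, RU, RV, RX, ST, SU, SV, SX, TU, TW, TX, UV, UW, VW, VX, WX
  2-simplices (18): PQR, PQS, PRT, PSV, PTW, PVW, QRX, QSU, QUW, QWX, RTU, RUV, RVX, STU, STX, SVX, TWX, UVW

so the chain groups are C_0 ≅ Z^9, C_1 ≅ Z^27, C_2 ≅ Z^18.

Boundary ∂_1: C_1 → C_0 maps an edge to its endpoints' difference, ∂[p,q] = q − p. For instance
  ∂RT = T − R.
This gives a 9×27 integer matrix of rank 8; reducing to Smith normal form yields diagonal entries (1,1,1,1,1,1,1,1).

The boundary map ∂_2: C_2 → C_1 acts by ∂[p,q,r] = [q,r] − [p,r] + [p,q]. For instance
  ∂RUV = UV − RV + RU,
  ∂PTW = TW − PW + PT.
The resulting 27×18 matrix has rank 17, and its Smith normal form has invariant factors (1,1,1,1,1,1,1,1,1,1,1,1,1,1,1,1,1).

Now H_k = ker ∂_k / im ∂_{k+1}, so:

  H_0: rank C_0 − rank ∂_1 = 9 − 8 = 1, and the invariant factors of ∂_1 are all 1, so H_0 = Z.
  H_1: rank ker ∂_1 − rank ∂_2 = (27 − 8) − 17 = 2, and the invariant factors of ∂_2 are all 1, so H_1 = Z^2.
  H_2: rank ker ∂_2 − rank ∂_3 = (18 − 17) − 0 = 1, and there is no ∂_3, so H_2 = Z.

(K is a triangulation of the torus T^2.)

H_0 = Z,  H_1 = Z^2,  H_2 = Z.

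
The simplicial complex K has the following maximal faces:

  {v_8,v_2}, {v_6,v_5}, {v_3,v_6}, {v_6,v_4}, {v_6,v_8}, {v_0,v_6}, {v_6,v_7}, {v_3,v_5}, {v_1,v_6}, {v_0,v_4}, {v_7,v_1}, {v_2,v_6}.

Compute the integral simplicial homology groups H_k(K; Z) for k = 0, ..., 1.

Take the total order v_0 < v_1 < v_2 < v_3 < v_4 < v_5 < v_6 < v_7 < v_8 on the vertex set. Then K (dimension 1) consists of the simplices:

  0-simplices (9): [v_0], [v_1], [v_2], [v_3], [v_4], [v_5], [v_6], [v_7], [v_8]
  1-simplices (12): [v_0,v_4], [v_0,v_6], [v_1,v_6], [v_1,v_7], [v_2,v_6], [v_2,v_8], [v_3,v_5], [v_3,v_6], [v_4,v_6], [v_5,v_6], [v_6,v_7], [v_6,v_8]

giving chain groups C_0 ≅ Z^9, C_1 ≅ Z^12.

Boundary ∂_1: C_1 → C_0 maps an edge to its endpoints' difference, ∂[p,q] = q − p.
As a 9×12 matrix over Z this has rank 8, with invariant factors (1,1,1,1,1,1,1,1).

Now H_k = ker ∂_k / im ∂_{k+1}, so:

  H_0: rank C_0 − rank ∂_1 = 9 − 8 = 1, and the invariant factors of ∂_1 are all 1, so H_0 = Z.
  H_1: rank ker ∂_1 − rank ∂_2 = (12 − 8) − 0 = 4, and there is no ∂_2, so H_1 = Z^4.

As a check, the Euler characteristic is 9 − 12 = -3, which agrees with 1 − 4 = -3.

H_0 = Z,  H_1 = Z^4.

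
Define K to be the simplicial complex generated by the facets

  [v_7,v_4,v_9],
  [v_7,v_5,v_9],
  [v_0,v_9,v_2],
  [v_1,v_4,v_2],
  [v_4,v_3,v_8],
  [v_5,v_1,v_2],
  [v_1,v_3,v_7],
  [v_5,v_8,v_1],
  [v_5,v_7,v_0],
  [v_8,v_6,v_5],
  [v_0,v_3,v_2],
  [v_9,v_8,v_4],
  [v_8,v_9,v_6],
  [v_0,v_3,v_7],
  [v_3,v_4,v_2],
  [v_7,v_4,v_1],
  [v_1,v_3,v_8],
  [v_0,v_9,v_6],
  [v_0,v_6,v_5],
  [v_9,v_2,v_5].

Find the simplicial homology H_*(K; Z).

H_0 = Z,  H_1 = Z ⊕ Z_2,  H_2 = 0.

K has 10 vertices, 30 edges, 20 triangles.
rank ∂_0 = 0, rank ∂_1 = 9 ⇒ b_0 = 10 − 0 − 9 = 1; all invariant factors of ∂_1 are 1 so no torsion. So H_0 = Z.
rank ∂_1 = 9, rank ∂_2 = 20 ⇒ b_1 = 30 − 9 − 20 = 1; ∂_2 has invariant factor(s) [2] giving torsion. So H_1 = Z ⊕ Z_2.
rank ∂_2 = 20, rank ∂_3 = 0 ⇒ b_2 = 20 − 20 − 0 = 0. So H_2 = 0.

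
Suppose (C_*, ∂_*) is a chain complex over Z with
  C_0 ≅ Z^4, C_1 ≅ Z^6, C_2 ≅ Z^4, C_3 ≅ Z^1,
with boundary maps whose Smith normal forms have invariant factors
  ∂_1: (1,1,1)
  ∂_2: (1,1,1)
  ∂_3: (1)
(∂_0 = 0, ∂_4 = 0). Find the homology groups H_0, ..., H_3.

H_0: b_0 = 4 − 0 − 3 = 1; torsion from ∂_1 factors > 1: none. So H_0 ≅ Z.
H_1: b_1 = 6 − 3 − 3 = 0; torsion from ∂_2 factors > 1: none. So H_1 ≅ 0.
H_2: b_2 = 4 − 3 − 1 = 0; torsion from ∂_3 factors > 1: none. So H_2 ≅ 0.
H_3: b_3 = 1 − 1 − 0 = 0; torsion from ∂_4 factors > 1: none. So H_3 ≅ 0.

H_0 ≅ Z,  H_1 = 0,  H_2 = 0,  H_3 = 0.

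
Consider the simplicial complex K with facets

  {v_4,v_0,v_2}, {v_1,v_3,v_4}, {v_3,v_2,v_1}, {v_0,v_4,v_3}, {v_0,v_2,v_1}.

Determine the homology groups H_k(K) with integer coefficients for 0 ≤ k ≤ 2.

K has 5 vertices, 10 edges, 5 triangles.
rank ∂_0 = 0, rank ∂_1 = 4 ⇒ b_0 = 5 − 0 − 4 = 1; all invariant factors of ∂_1 are 1 so no torsion. So H_0 = Z.
rank ∂_1 = 4, rank ∂_2 = 5 ⇒ b_1 = 10 − 4 − 5 = 1; all invariant factors of ∂_2 are 1 so no torsion. So H_1 = Z.
rank ∂_2 = 5, rank ∂_3 = 0 ⇒ b_2 = 5 − 5 − 0 = 0. So H_2 = 0.

H_0 = Z,  H_1 = Z,  H_2 = 0.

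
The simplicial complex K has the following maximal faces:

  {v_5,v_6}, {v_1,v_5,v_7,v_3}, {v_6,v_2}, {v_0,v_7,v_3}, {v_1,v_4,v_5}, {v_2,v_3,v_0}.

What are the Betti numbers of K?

K has 8 vertices, 14 edges, 7 triangles, 1 3-simplex.
rank ∂_0 = 0, rank ∂_1 = 7 ⇒ b_0 = 8 − 0 − 7 = 1; all invariant factors of ∂_1 are 1 so no torsion. So H_0 = Z.
rank ∂_1 = 7, rank ∂_2 = 6 ⇒ b_1 = 14 − 7 − 6 = 1; all invariant factors of ∂_2 are 1 so no torsion. So H_1 = Z.
rank ∂_2 = 6, rank ∂_3 = 1 ⇒ b_2 = 7 − 6 − 1 = 0; all invariant factors of ∂_3 are 1 so no torsion. So H_2 = 0.
rank ∂_3 = 1, rank ∂_4 = 0 ⇒ b_3 = 1 − 1 − 0 = 0. So H_3 = 0.

b_0 = 1, b_1 = 1, b_2 = 0, b_3 = 0.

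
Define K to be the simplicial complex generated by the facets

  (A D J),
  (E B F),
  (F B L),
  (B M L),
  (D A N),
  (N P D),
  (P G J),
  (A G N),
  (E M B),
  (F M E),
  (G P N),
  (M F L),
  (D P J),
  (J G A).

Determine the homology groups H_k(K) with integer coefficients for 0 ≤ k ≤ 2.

H_0 = Z^2,  H_1 = 0,  H_2 = Z^2.

Fix the vertex order A < B < D < E < F < G < J < L < M < N < P and write every simplex with vertices in increasing order. Then dim K = 2 and the simplices of K are:

  0-simplices (11): A, B, D, E, F, G, J, L, M, N, P
  1-simplices (21): AD, AG, AJ, AN, BE, BF, BL, BM, DJ, DN, DP, EF, EM, FL, FM, GJ, GN, GP, JP, LM, NP
  2-simplices (14): ADJ, ADN, AGJ, AGN, BEF, BEM, BFL, BLM, DJP, DNP, EFM, FLM, GJP, GNP

giving chain groups C_0 ≅ Z^11, C_1 ≅ Z^21, C_2 ≅ Z^14.

Boundary ∂_1: C_1 → C_0 is given by ∂[p,q] = [q] − [p].
This gives a 11×21 integer matrix of rank 9; reducing to Smith normal form yields diagonal entries (1,1,1,1,1,1,1,1,1).

The boundary map ∂_2: C_2 → C_1 sends each 2-simplex [p,q,r] to [q,r] − [p,r] + [p,q]. For instance
  ∂DNP = NP − DP + DN,
  ∂AGJ = GJ − AJ + AG.
This gives a 21×14 integer matrix of rank 12; reducing to Smith normal form yields diagonal entries (1,1,1,1,1,1,1,1,1,1,1,1).

From H_k ≅ ker(∂_k) / im(∂_{k+1}) we obtain:

  H_0: rank C_0 − rank ∂_1 = 11 − 9 = 2, and the invariant factors of ∂_1 are all 1, so H_0 ≅ Z^2.
  H_1: rank ker ∂_1 − rank ∂_2 = (21 − 9) − 12 = 0, and the invariant factors of ∂_2 are all 1, so H_1 ≅ 0.
  H_2: rank ker ∂_2 − rank ∂_3 = (14 − 12) − 0 = 2, and there is no ∂_3, so H_2 ≅ Z^2.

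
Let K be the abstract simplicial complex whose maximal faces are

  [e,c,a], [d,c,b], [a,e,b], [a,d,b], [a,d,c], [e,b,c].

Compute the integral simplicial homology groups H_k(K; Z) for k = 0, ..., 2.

H_0 ≅ Z,  H_1 = 0,  H_2 ≅ Z.

Order the vertices as a < b < c < d < e. Listing each simplex with vertices in this order, K has dimension 2 with simplices:

  0-simplices (5): a, b, c, d, e
  1-simplices (9): ab, ac, ad, ae, bc, bd, be, cd, ce
  2-simplices (6): abd, abe, acd, ace, bcd, bce

Hence C_0 ≅ Z^5, C_1 ≅ Z^9, C_2 ≅ Z^6.

∂_1: C_1 → C_0 maps an edge to its endpoints' difference, ∂[p,q] = q − p. For instance
  ∂ae = e − a.
As a 5×9 matrix over Z this has rank 4, with invariant factors (1,1,1,1).

∂_2: C_2 → C_1 acts by ∂[p,q,r] = [q,r] − [p,r] + [p,q]. For instance
  ∂abe = be − ae + ab,
  ∂acd = cd − ad + ac.
As a 9×6 matrix over Z this has rank 5, with invariant factors (1,1,1,1,1).

Now H_k = ker ∂_k / im ∂_{k+1}, so:

  H_0: rank C_0 − rank ∂_1 = 5 − 4 = 1, and the invariant factors of ∂_1 are all 1, so H_0 = Z.
  H_1: rank ker ∂_1 − rank ∂_2 = (9 − 4) − 5 = 0, and the invariant factors of ∂_2 are all 1, so H_1 = 0.
  H_2: rank ker ∂_2 − rank ∂_3 = (6 − 5) − 0 = 1, and there is no ∂_3, so H_2 = Z.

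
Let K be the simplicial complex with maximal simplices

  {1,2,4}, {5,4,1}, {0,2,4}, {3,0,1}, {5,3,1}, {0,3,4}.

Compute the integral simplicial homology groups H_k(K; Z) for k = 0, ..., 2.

Fix the vertex order 0 < 1 < 2 < 3 < 4 < 5 and write every simplex with vertices in increasing order. Then dim K = 2 and the simplices of K are:

  0-simplices (6): [0], [1], [2], [3], [4], [5]
  1-simplices (12): [0,1], [0,2], [0,3], [0,4], [1,2], [1,3], [1,4], [1,5], [2,4], [3,4], [3,5], [4,5]
  2-simplices (6): [0,1,3], [0,2,4], [0,3,4], [1,2,4], [1,3,5], [1,4,5]

giving chain groups C_0 ≅ Z^6, C_1 ≅ Z^12, C_2 ≅ Z^6.

The boundary map ∂_1: C_1 → C_0 maps an edge to its endpoints' difference, ∂[p,q] = q − p.
The resulting 6×12 matrix has rank 5, and its Smith normal form has invariant factors (1,1,1,1,1).

Boundary ∂_2: C_2 → C_1 sends each 2-simplex [p,q,r] to [q,r] − [p,r] + [p,q]. For instance
  ∂[0,3,4] = [3,4] − [0,4] + [0,3],
  ∂[0,2,4] = [2,4] − [0,4] + [0,2].
This gives a 12×6 integer matrix of rank 6; reducing to Smith normal form yields diagonal entries (1,1,1,1,1,1).

Now H_k = ker ∂_k / im ∂_{k+1}, so:

  H_0: rank C_0 − rank ∂_1 = 6 − 5 = 1, and the invariant factors of ∂_1 are all 1, so H_0 ≅ Z.
  H_1: rank ker ∂_1 − rank ∂_2 = (12 − 5) − 6 = 1, and the invariant factors of ∂_2 are all 1, so H_1 ≅ Z.
  H_2: rank ker ∂_2 − rank ∂_3 = (6 − 6) − 0 = 0, and there is no ∂_3, so H_2 ≅ 0.

H_0 ≅ Z,  H_1 ≅ Z,  H_2 = 0.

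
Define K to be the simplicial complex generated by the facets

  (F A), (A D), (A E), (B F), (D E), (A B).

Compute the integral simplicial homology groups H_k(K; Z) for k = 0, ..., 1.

Fix the vertex order A < B < D < E < F and write every simplex with vertices in increasing order. Then dim K = 1 and the simplices of K are:

  0-simplices (5): A, B, D, E, F
  1-simplices (6): AB, AD, AE, AF, BF, DE

so the chain groups are C_0 ≅ Z^5, C_1 ≅ Z^6.

The boundary map ∂_1: C_1 → C_0 is given by ∂[p,q] = [q] − [p].
The 5×6 boundary matrix has rank 4 and Smith normal form diag(1,1,1,1).

From H_k ≅ ker(∂_k) / im(∂_{k+1}) we obtain:

  H_0: rank C_0 − rank ∂_1 = 5 − 4 = 1, and the invariant factors of ∂_1 are all 1, so H_0 ≅ Z.
  H_1: rank ker ∂_1 − rank ∂_2 = (6 − 4) − 0 = 2, and there is no ∂_2, so H_1 ≅ Z^2.

H_0 = Z,  H_1 = Z^2.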